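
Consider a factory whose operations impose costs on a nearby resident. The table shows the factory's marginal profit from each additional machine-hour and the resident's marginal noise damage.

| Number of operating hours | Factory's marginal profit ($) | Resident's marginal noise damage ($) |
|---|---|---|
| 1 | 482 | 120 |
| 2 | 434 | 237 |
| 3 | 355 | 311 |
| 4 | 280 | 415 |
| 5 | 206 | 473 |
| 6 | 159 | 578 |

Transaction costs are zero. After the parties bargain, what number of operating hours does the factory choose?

3

Bargaining reaches the level where marginal profit last exceeds marginal noise damage.
That holds through level 3 (355 ≥ 311) but not at 4 (280 < 415).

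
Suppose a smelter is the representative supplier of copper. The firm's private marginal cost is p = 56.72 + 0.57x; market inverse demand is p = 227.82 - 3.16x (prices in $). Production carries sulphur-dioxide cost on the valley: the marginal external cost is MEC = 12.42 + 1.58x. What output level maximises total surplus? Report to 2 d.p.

x* = 29.88

Social marginal cost = private MC + MEC = 69.14 + 2.15x.
Set SMC = demand: 69.14 + 2.15x = 227.82 - 3.16x → x* = 29.8832.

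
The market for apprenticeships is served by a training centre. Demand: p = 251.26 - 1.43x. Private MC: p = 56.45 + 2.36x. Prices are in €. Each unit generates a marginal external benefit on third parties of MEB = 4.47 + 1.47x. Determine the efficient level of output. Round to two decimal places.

x* = 85.90

Social marginal cost = private MC − MEB = 51.98 + 0.89x.
Set SMC = demand: 51.98 + 0.89x = 251.26 - 1.43x → x* = 85.8966.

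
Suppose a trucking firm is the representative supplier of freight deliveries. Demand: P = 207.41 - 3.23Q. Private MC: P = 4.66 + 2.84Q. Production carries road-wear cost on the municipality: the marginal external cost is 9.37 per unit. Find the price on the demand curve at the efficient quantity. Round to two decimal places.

P = 104.51

Social marginal cost = private MC + MEC = 14.03 + 2.84Q.
Set SMC = demand: 14.03 + 2.84Q = 207.41 - 3.23Q → Q* = 31.8583.
Consumer price on the demand curve at Q*: 207.41 − 3.23×31.8583 = 104.5077.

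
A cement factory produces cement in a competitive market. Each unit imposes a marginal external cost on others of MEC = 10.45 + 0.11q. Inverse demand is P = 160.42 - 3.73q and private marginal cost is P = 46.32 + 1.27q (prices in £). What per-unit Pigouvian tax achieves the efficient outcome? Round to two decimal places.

tax = £12.68 per unit

Social marginal cost = private MC + MEC = 56.77 + 1.38q.
Set SMC = demand: 56.77 + 1.38q = 160.42 - 3.73q → q* = 20.2838.
The Pigouvian tax equals MEC at q*: 10.45 + 0.11×20.2838 = 12.6812.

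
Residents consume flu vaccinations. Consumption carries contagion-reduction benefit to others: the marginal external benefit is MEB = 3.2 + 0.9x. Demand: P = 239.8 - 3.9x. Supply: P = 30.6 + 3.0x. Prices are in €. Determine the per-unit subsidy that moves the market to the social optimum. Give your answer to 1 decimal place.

subsidy = €35.1 per unit

Social marginal benefit = demand + MEB = 243.0 - 3.0x.
Set SMB = MC: 243.0 - 3.0x = 30.6 + 3.0x → x* = 35.4000.
The Pigouvian subsidy equals MEB at x*: 3.2 + 0.9×35.4000 = 35.0600.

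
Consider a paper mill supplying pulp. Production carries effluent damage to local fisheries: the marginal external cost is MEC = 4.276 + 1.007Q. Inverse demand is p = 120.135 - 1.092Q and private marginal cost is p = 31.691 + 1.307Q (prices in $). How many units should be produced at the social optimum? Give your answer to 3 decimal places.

Social marginal cost = private MC + MEC = 35.967 + 2.314Q.
Set SMC = demand: 35.967 + 2.314Q = 120.135 - 1.092Q → Q* = 24.7117.

Q* = 24.712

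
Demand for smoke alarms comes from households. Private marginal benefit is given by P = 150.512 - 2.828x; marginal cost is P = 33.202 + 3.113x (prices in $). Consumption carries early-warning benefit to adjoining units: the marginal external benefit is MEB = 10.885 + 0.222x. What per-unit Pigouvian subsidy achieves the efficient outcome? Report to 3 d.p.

subsidy = $15.861 per unit

Social marginal benefit = demand + MEB = 161.397 - 2.606x.
Set SMB = MC: 161.397 - 2.606x = 33.202 + 3.113x → x* = 22.4156.
The Pigouvian subsidy equals MEB at x*: 10.885 + 0.222×22.4156 = 15.8613.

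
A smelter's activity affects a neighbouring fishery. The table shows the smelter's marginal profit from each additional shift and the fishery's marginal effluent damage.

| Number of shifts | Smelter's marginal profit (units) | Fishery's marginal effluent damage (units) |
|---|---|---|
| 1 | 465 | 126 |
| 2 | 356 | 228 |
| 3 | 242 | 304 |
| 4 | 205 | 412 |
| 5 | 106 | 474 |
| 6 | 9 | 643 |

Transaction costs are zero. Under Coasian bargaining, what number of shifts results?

Bargaining reaches the level where marginal profit last exceeds marginal effluent damage.
That holds through level 2 (356 ≥ 228) but not at 3 (242 < 304).

2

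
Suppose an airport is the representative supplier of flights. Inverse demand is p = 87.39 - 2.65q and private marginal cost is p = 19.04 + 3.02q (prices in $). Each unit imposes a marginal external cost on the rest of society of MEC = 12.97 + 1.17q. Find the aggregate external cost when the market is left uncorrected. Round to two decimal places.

Market equilibrium (private): 19.04 + 3.02q = 87.39 - 2.65q → q_m = 12.0547.
Total external cost = ∫₀^{q_m} (12.97 + 1.17q) dq = 12.97×12.0547 + ½×1.17×12.0547² = 241.3592.

$241.36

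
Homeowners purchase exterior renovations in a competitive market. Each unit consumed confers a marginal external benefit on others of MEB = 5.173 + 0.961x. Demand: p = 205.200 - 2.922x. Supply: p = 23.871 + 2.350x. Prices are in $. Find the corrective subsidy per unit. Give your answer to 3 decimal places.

Social marginal benefit = demand + MEB = 210.373 - 1.961x.
Set SMB = MC: 210.373 - 1.961x = 23.871 + 2.350x → x* = 43.2619.
The Pigouvian subsidy equals MEB at x*: 5.173 + 0.961×43.2619 = 46.7477.

subsidy = $46.748 per unit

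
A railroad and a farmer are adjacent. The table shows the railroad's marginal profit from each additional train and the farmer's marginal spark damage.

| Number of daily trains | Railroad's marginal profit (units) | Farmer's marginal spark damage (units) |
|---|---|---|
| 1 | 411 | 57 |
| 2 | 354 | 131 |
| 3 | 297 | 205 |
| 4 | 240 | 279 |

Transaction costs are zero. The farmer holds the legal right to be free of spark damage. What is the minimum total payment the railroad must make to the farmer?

Efficient level: marginal profit ≥ marginal spark damage through level 3, so k* = 3.
With the farmer holding the right, the railroad must at least compensate total damage at k*: 57 + 131 + 205 = 393.

393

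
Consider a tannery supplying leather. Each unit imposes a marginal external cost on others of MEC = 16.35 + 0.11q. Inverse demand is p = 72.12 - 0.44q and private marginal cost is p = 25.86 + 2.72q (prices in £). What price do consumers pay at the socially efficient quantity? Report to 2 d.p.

Social marginal cost = private MC + MEC = 42.21 + 2.83q.
Set SMC = demand: 42.21 + 2.83q = 72.12 - 0.44q → q* = 9.1468.
Consumer price on the demand curve at q*: 72.12 − 0.44×9.1468 = 68.0954.

P = £68.10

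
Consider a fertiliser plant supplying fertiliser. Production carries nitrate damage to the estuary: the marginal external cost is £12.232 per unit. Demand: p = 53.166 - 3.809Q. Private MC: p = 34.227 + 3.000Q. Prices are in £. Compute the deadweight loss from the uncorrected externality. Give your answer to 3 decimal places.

DWL = £10.987

Market equilibrium (private): 34.227 + 3.000Q = 53.166 - 3.809Q → Q_m = 2.7815.
Social marginal cost = private MC + MEC = 46.459 + 3.000Q.
Set SMC = demand: 46.459 + 3.000Q = 53.166 - 3.809Q → Q* = 0.9850.
Between Q* and Q_m the wedge SMC − demand runs linearly from 0 to MEC(Q_m), so the loss is a triangle.
DWL = ½ × 1.7965 × 12.2320 = 10.9874.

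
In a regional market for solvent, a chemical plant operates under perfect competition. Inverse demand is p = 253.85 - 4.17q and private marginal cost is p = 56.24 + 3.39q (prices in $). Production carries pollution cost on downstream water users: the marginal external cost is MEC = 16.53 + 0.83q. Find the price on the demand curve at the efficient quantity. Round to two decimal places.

Social marginal cost = private MC + MEC = 72.77 + 4.22q.
Set SMC = demand: 72.77 + 4.22q = 253.85 - 4.17q → q* = 21.5828.
Consumer price on the demand curve at q*: 253.85 − 4.17×21.5828 = 163.8497.

P = $163.85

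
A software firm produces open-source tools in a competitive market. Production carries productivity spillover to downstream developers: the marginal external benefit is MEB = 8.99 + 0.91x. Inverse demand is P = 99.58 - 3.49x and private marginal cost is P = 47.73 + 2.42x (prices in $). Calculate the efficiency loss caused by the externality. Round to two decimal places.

Market equilibrium (private): 47.73 + 2.42x = 99.58 - 3.49x → x_m = 8.7733.
Social marginal cost = private MC − MEB = 38.74 + 1.51x.
Set SMC = demand: 38.74 + 1.51x = 99.58 - 3.49x → x* = 12.1680.
Height of the DWL triangle at x_m is demand(x_m) − SMC(x_m) = MEB(x_m) = 16.9737.
DWL = ½ × 3.3947 × 16.9737 = 28.8103.

DWL = $28.81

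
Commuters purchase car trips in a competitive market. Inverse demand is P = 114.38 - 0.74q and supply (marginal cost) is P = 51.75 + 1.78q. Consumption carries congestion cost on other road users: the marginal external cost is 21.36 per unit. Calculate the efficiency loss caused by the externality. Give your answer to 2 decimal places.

Market equilibrium (private): 51.75 + 1.78q = 114.38 - 0.74q → q_m = 24.8532.
Social marginal benefit = demand − MEC = 93.02 - 0.74q.
Set SMB = MC: 93.02 - 0.74q = 51.75 + 1.78q → q* = 16.3770.
The loss is the area between SMB and MC from q* to q_m; with linear curves that's a triangle of height MEC(q_m).
DWL = ½ × 8.4762 × 21.3600 = 90.5258.

DWL = 90.53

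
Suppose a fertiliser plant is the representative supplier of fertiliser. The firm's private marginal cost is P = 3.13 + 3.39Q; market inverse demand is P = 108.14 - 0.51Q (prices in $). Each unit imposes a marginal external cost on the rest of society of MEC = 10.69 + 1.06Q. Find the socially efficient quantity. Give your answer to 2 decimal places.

Q* = 19.02

Social marginal cost = private MC + MEC = 13.82 + 4.45Q.
Set SMC = demand: 13.82 + 4.45Q = 108.14 - 0.51Q → Q* = 19.0161.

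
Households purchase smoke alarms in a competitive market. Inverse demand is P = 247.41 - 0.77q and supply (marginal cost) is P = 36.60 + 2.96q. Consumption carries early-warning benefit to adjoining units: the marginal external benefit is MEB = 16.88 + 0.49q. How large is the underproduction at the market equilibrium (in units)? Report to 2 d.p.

13.76 units

Market equilibrium (private): 36.60 + 2.96q = 247.41 - 0.77q → q_m = 56.5174.
Social marginal benefit = demand + MEB = 264.29 - 0.28q.
Set SMB = MC: 264.29 - 0.28q = 36.60 + 2.96q → q* = 70.2747.
Gap = |56.5174 − 70.2747| = 13.7573.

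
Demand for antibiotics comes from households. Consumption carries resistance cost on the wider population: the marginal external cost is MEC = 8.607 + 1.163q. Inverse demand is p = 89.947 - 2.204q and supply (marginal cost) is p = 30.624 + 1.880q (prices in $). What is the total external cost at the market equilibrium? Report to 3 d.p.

$247.717

Market equilibrium (private): 30.624 + 1.880q = 89.947 - 2.204q → q_m = 14.5257.
Total external cost = ∫₀^{q_m} (8.607 + 1.163q) dq = 8.607×14.5257 + ½×1.163×14.5257² = 247.7169.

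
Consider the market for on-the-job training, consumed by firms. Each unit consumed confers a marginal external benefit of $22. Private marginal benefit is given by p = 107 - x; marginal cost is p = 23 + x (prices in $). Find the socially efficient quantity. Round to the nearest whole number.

Social marginal benefit = demand + MEB = 129 - x.
Set SMB = MC: 129 - x = 23 + x → x* = 53.0000.

x* = 53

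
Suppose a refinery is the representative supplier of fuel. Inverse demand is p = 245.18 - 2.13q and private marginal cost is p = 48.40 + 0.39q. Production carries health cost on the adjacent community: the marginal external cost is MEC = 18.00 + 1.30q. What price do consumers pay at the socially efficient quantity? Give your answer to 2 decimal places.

P = 145.49

Social marginal cost = private MC + MEC = 66.40 + 1.69q.
Set SMC = demand: 66.40 + 1.69q = 245.18 - 2.13q → q* = 46.8010.
Consumer price on the demand curve at q*: 245.18 − 2.13×46.8010 = 145.4939.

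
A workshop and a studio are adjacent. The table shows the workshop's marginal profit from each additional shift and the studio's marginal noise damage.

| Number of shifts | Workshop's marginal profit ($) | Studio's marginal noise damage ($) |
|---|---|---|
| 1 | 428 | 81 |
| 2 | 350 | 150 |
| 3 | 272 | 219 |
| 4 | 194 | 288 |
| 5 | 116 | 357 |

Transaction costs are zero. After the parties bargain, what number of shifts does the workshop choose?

Bargaining reaches the level where marginal profit last exceeds marginal noise damage.
That holds through level 3 (272 ≥ 219) but not at 4 (194 < 288).

3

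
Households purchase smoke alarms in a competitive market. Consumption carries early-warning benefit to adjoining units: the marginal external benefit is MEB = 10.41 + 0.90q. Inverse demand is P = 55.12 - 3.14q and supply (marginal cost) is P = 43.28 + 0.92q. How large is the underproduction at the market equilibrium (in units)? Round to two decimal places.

4.12 units

Market equilibrium (private): 43.28 + 0.92q = 55.12 - 3.14q → q_m = 2.9163.
Social marginal benefit = demand + MEB = 65.53 - 2.24q.
Set SMB = MC: 65.53 - 2.24q = 43.28 + 0.92q → q* = 7.0411.
Gap = |2.9163 − 7.0411| = 4.1248.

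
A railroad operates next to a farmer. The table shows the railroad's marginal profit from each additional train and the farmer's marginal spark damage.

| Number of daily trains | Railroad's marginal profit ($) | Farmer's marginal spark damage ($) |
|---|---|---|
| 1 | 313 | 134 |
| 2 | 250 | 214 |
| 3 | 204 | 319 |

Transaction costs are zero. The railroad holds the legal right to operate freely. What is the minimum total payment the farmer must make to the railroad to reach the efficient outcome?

Left alone the railroad would choose level 3 (marginal profit stays positive).
Efficient level: k* = 2 (marginal profit ≥ marginal spark damage through 2).
The farmer must at least cover the railroad's forgone profit from cutting 3→2: 204 = 204.

$204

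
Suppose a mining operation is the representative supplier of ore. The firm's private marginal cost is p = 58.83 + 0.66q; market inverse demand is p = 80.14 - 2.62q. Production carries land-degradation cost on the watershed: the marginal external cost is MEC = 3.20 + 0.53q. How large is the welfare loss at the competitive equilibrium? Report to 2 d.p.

DWL = 5.79

Market equilibrium (private): 58.83 + 0.66q = 80.14 - 2.62q → q_m = 6.4970.
Social marginal cost = private MC + MEC = 62.03 + 1.19q.
Set SMC = demand: 62.03 + 1.19q = 80.14 - 2.62q → q* = 4.7533.
The loss is the area between SMC and demand from q* to q_m; with linear curves that's a triangle of height MEC(q_m).
DWL = ½ × 1.7437 × 6.6434 = 5.7920.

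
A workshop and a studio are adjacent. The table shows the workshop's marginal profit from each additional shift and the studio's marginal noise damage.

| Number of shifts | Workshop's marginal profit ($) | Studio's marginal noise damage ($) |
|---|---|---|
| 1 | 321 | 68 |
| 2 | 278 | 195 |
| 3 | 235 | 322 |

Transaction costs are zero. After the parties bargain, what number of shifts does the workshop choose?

Bargaining reaches the level where marginal profit last exceeds marginal noise damage.
That holds through level 2 (278 ≥ 195) but not at 3 (235 < 322).

2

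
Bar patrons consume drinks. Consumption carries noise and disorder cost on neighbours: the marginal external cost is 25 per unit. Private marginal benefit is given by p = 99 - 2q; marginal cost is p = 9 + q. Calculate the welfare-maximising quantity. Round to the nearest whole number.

q* = 22

Social marginal benefit = demand − MEC = 74 - 2q.
Set SMB = MC: 74 - 2q = 9 + q → q* = 21.6667.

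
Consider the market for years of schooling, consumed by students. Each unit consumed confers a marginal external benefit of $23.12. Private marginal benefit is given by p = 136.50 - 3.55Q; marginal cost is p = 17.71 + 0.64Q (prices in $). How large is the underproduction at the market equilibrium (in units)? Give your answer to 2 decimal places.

Market equilibrium (private): 17.71 + 0.64Q = 136.50 - 3.55Q → Q_m = 28.3508.
Social marginal benefit = demand + MEB = 159.62 - 3.55Q.
Set SMB = MC: 159.62 - 3.55Q = 17.71 + 0.64Q → Q* = 33.8687.
Gap = |28.3508 − 33.8687| = 5.5179.

5.52 units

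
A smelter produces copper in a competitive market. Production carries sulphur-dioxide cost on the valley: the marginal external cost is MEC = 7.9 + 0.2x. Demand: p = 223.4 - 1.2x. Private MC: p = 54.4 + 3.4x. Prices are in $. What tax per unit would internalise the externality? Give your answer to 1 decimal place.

tax = $14.6 per unit

Social marginal cost = private MC + MEC = 62.3 + 3.6x.
Set SMC = demand: 62.3 + 3.6x = 223.4 - 1.2x → x* = 33.5625.
The Pigouvian tax equals MEC at x*: 7.9 + 0.2×33.5625 = 14.6125.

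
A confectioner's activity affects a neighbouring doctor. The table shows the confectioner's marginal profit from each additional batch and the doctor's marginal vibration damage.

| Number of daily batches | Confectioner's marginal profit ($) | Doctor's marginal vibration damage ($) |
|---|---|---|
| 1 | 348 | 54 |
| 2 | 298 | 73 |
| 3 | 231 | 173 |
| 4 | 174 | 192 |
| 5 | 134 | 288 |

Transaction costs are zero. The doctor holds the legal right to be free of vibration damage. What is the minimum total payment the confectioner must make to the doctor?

Efficient level: marginal profit ≥ marginal vibration damage through level 3, so k* = 3.
With the doctor holding the right, the confectioner must at least compensate total damage at k*: 54 + 73 + 173 = 300.

$300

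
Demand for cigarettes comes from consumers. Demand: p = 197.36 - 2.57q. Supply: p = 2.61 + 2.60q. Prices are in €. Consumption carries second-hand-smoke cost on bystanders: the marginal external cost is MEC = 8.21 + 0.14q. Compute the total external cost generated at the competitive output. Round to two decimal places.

Market equilibrium (private): 2.61 + 2.60q = 197.36 - 2.57q → q_m = 37.6692.
Total external cost = ∫₀^{q_m} (8.21 + 0.14q) dq = 8.21×37.6692 + ½×0.14×37.6692² = 408.5919.

€408.59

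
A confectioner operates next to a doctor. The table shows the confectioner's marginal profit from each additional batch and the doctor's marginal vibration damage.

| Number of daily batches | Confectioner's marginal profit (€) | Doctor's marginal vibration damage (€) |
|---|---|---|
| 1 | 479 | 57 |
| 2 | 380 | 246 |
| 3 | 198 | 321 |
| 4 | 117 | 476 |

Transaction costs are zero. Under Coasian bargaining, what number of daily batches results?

Bargaining reaches the level where marginal profit last exceeds marginal vibration damage.
That holds through level 2 (380 ≥ 246) but not at 3 (198 < 321).

2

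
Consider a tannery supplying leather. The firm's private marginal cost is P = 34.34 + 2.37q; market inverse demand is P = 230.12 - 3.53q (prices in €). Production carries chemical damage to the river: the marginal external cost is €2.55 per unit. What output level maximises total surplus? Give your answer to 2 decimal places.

q* = 32.75

Social marginal cost = private MC + MEC = 36.89 + 2.37q.
Set SMC = demand: 36.89 + 2.37q = 230.12 - 3.53q → q* = 32.7508.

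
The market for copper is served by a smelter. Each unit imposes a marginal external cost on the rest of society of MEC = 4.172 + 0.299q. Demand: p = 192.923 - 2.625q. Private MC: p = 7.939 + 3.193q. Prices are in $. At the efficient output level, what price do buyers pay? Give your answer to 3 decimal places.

P = $115.331

Social marginal cost = private MC + MEC = 12.111 + 3.492q.
Set SMC = demand: 12.111 + 3.492q = 192.923 - 2.625q → q* = 29.5589.
Consumer price on the demand curve at q*: 192.923 − 2.625×29.5589 = 115.3309.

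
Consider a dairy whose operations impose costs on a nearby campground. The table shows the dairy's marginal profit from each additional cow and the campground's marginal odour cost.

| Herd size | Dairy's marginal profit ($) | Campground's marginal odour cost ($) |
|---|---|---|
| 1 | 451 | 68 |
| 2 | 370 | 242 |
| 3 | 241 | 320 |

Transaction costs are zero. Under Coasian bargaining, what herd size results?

2

Bargaining reaches the level where marginal profit last exceeds marginal odour cost.
That holds through level 2 (370 ≥ 242) but not at 3 (241 < 320).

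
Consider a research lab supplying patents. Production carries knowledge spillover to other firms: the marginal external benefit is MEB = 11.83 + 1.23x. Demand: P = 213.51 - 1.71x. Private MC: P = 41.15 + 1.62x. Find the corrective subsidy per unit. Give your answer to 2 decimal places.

Social marginal cost = private MC − MEB = 29.32 + 0.39x.
Set SMC = demand: 29.32 + 0.39x = 213.51 - 1.71x → x* = 87.7095.
The Pigouvian subsidy equals MEB at x*: 11.83 + 1.23×87.7095 = 119.7127.

subsidy = 119.71 per unit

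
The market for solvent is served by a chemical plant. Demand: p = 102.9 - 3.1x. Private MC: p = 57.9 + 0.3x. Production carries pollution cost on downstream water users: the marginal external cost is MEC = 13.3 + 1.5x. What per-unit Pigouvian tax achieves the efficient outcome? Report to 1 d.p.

Social marginal cost = private MC + MEC = 71.2 + 1.8x.
Set SMC = demand: 71.2 + 1.8x = 102.9 - 3.1x → x* = 6.4694.
The Pigouvian tax equals MEC at x*: 13.3 + 1.5×6.4694 = 23.0041.

tax = 23.0 per unit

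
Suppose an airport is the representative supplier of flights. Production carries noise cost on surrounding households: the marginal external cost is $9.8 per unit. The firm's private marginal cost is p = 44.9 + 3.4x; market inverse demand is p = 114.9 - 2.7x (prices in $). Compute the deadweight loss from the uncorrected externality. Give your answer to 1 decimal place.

DWL = $7.9

Market equilibrium (private): 44.9 + 3.4x = 114.9 - 2.7x → x_m = 11.4754.
Social marginal cost = private MC + MEC = 54.7 + 3.4x.
Set SMC = demand: 54.7 + 3.4x = 114.9 - 2.7x → x* = 9.8689.
Height of the DWL triangle at x_m is SMC(x_m) − demand(x_m) = MEC(x_m) = 9.8000.
DWL = ½ × 1.6065 × 9.8000 = 7.8719.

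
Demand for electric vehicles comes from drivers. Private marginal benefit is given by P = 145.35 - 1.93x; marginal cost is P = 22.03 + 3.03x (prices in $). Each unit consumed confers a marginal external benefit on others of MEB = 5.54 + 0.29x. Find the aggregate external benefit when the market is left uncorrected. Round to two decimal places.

$227.37

Market equilibrium (private): 22.03 + 3.03x = 145.35 - 1.93x → x_m = 24.8629.
Total external benefit = ∫₀^{x_m} (5.54 + 0.29x) dx = 5.54×24.8629 + ½×0.29×24.8629² = 227.3742.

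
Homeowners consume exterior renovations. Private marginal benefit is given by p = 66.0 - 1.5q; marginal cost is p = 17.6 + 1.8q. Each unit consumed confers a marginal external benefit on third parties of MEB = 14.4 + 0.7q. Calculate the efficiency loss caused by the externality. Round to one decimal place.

DWL = 117.0

Market equilibrium (private): 17.6 + 1.8q = 66.0 - 1.5q → q_m = 14.6667.
Social marginal benefit = demand + MEB = 80.4 - 0.8q.
Set SMB = MC: 80.4 - 0.8q = 17.6 + 1.8q → q* = 24.1538.
Between q* and q_m the wedge SMB − MC runs linearly from 0 to MEB(q_m), so the loss is a triangle.
DWL = ½ × 9.4871 × 24.6667 = 117.0077.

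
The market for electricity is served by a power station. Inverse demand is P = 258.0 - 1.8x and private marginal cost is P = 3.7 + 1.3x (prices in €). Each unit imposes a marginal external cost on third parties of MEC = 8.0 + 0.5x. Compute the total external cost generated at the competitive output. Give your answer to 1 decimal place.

Market equilibrium (private): 3.7 + 1.3x = 258.0 - 1.8x → x_m = 82.0323.
Total external cost = ∫₀^{x_m} (8.0 + 0.5x) dx = 8.0×82.0323 + ½×0.5×82.0323² = 2338.5830.

€2338.6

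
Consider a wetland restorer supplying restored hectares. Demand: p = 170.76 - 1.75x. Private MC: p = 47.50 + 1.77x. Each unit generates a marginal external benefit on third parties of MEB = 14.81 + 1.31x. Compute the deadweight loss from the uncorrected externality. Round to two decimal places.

Market equilibrium (private): 47.50 + 1.77x = 170.76 - 1.75x → x_m = 35.0170.
Social marginal cost = private MC − MEB = 32.69 + 0.46x.
Set SMC = demand: 32.69 + 0.46x = 170.76 - 1.75x → x* = 62.4751.
Between x* and x_m the wedge demand − SMC runs linearly from 0 to MEB(x_m), so the loss is a triangle.
DWL = ½ × 27.4581 × 60.6823 = 833.1103.

DWL = 833.11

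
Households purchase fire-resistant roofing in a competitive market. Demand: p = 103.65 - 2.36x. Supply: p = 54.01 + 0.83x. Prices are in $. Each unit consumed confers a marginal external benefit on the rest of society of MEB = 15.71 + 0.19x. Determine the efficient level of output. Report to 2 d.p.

x* = 21.78

Social marginal benefit = demand + MEB = 119.36 - 2.17x.
Set SMB = MC: 119.36 - 2.17x = 54.01 + 0.83x → x* = 21.7833.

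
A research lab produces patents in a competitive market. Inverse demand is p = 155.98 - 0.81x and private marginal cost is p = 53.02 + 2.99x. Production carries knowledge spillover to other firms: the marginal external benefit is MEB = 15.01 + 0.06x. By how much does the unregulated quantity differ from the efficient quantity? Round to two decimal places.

4.45 units

Market equilibrium (private): 53.02 + 2.99x = 155.98 - 0.81x → x_m = 27.0947.
Social marginal cost = private MC − MEB = 38.01 + 2.93x.
Set SMC = demand: 38.01 + 2.93x = 155.98 - 0.81x → x* = 31.5428.
Gap = |27.0947 − 31.5428| = 4.4481.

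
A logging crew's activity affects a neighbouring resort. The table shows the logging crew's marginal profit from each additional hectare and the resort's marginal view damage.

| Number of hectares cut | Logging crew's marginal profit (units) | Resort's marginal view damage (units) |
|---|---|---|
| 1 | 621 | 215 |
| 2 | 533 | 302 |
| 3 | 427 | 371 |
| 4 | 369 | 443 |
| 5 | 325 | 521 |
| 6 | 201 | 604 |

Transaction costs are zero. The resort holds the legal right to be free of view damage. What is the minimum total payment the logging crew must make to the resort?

888

Efficient level: marginal profit ≥ marginal view damage through level 3, so k* = 3.
With the resort holding the right, the logging crew must at least compensate total damage at k*: 215 + 302 + 371 = 888.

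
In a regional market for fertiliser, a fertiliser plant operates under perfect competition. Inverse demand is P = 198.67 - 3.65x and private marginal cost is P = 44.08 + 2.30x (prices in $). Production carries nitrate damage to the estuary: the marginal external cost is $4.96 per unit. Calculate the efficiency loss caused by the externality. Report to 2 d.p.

Market equilibrium (private): 44.08 + 2.30x = 198.67 - 3.65x → x_m = 25.9815.
Social marginal cost = private MC + MEC = 49.04 + 2.30x.
Set SMC = demand: 49.04 + 2.30x = 198.67 - 3.65x → x* = 25.1479.
Height of the DWL triangle at x_m is SMC(x_m) − demand(x_m) = MEC(x_m) = 4.9600.
DWL = ½ × 0.8336 × 4.9600 = 2.0673.

DWL = $2.07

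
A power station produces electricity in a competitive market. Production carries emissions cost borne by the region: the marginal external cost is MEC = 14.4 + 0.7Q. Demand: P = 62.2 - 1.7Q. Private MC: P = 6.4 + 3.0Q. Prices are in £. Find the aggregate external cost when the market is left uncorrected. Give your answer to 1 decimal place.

£220.3

Market equilibrium (private): 6.4 + 3.0Q = 62.2 - 1.7Q → Q_m = 11.8723.
Total external cost = ∫₀^{Q_m} (14.4 + 0.7Q) dQ = 14.4×11.8723 + ½×0.7×11.8723² = 220.2941.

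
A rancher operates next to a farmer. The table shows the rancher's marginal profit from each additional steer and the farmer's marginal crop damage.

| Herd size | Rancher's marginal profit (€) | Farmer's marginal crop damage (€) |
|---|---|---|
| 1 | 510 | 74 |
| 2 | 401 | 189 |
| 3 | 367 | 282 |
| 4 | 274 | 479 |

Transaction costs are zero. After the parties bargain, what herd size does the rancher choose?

3

Bargaining reaches the level where marginal profit last exceeds marginal crop damage.
That holds through level 3 (367 ≥ 282) but not at 4 (274 < 479).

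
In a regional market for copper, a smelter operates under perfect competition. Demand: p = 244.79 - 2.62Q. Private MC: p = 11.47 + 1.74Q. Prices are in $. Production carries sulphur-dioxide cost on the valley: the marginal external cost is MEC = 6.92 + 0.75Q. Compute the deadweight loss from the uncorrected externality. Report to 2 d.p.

Market equilibrium (private): 11.47 + 1.74Q = 244.79 - 2.62Q → Q_m = 53.5138.
Social marginal cost = private MC + MEC = 18.39 + 2.49Q.
Set SMC = demand: 18.39 + 2.49Q = 244.79 - 2.62Q → Q* = 44.3053.
Height of the DWL triangle at Q_m is SMC(Q_m) − demand(Q_m) = MEC(Q_m) = 47.0553.
DWL = ½ × 9.2085 × 47.0553 = 216.6544.

DWL = $216.65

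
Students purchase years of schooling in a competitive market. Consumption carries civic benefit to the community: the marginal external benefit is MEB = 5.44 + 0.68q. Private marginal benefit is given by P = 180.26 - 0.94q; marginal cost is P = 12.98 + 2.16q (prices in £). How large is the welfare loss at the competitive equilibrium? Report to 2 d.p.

Market equilibrium (private): 12.98 + 2.16q = 180.26 - 0.94q → q_m = 53.9613.
Social marginal benefit = demand + MEB = 185.70 - 0.26q.
Set SMB = MC: 185.70 - 0.26q = 12.98 + 2.16q → q* = 71.3719.
Between q* and q_m the wedge SMB − MC runs linearly from 0 to MEB(q_m), so the loss is a triangle.
DWL = ½ × 17.4106 × 42.1337 = 366.7865.

DWL = £366.79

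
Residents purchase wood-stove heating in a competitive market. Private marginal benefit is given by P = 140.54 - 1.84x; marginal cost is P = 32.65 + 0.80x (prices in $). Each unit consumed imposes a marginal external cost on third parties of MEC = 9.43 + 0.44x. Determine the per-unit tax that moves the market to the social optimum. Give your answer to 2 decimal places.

tax = $23.50 per unit

Social marginal benefit = demand − MEC = 131.11 - 2.28x.
Set SMB = MC: 131.11 - 2.28x = 32.65 + 0.80x → x* = 31.9675.
The Pigouvian tax equals MEC at x*: 9.43 + 0.44×31.9675 = 23.4957.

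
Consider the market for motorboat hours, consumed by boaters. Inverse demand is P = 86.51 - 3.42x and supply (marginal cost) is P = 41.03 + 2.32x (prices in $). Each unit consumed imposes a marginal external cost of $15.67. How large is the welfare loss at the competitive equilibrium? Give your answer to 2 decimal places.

Market equilibrium (private): 41.03 + 2.32x = 86.51 - 3.42x → x_m = 7.9233.
Social marginal benefit = demand − MEC = 70.84 - 3.42x.
Set SMB = MC: 70.84 - 3.42x = 41.03 + 2.32x → x* = 5.1934.
Between x* and x_m the wedge MC − SMB runs linearly from 0 to MEC(x_m), so the loss is a triangle.
DWL = ½ × 2.7299 × 15.6700 = 21.3888.

DWL = $21.39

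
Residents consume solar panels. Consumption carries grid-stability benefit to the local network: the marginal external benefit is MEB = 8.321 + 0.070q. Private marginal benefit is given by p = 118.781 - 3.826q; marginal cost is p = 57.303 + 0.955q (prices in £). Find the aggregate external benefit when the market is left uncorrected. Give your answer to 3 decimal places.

£112.785

Market equilibrium (private): 57.303 + 0.955q = 118.781 - 3.826q → q_m = 12.8588.
Total external benefit = ∫₀^{q_m} (8.321 + 0.070q) dq = 8.321×12.8588 + ½×0.070×12.8588² = 112.7853.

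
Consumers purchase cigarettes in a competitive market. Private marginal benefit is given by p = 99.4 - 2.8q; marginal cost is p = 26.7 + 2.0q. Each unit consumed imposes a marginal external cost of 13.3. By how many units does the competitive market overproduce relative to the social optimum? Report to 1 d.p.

2.8 units

Market equilibrium (private): 26.7 + 2.0q = 99.4 - 2.8q → q_m = 15.1458.
Social marginal benefit = demand − MEC = 86.1 - 2.8q.
Set SMB = MC: 86.1 - 2.8q = 26.7 + 2.0q → q* = 12.3750.
Gap = |15.1458 − 12.3750| = 2.7708.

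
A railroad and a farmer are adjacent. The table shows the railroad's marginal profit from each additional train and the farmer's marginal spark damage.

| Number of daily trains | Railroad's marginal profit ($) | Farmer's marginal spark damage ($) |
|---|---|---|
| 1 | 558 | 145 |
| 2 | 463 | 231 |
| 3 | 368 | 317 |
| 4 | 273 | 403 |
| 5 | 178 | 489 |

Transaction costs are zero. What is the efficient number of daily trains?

3

Bargaining reaches the level where marginal profit last exceeds marginal spark damage.
That holds through level 3 (368 ≥ 317) but not at 4 (273 < 403).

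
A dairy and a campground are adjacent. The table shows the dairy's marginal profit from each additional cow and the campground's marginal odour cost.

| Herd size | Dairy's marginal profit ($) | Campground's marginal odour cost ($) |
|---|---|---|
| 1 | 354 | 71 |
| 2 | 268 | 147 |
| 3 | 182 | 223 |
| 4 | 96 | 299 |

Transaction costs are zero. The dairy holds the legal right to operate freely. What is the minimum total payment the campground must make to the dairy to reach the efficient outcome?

$278

Left alone the dairy would choose level 4 (marginal profit stays positive).
Efficient level: k* = 2 (marginal profit ≥ marginal odour cost through 2).
The campground must at least cover the dairy's forgone profit from cutting 4→2: 182 + 96 = 278.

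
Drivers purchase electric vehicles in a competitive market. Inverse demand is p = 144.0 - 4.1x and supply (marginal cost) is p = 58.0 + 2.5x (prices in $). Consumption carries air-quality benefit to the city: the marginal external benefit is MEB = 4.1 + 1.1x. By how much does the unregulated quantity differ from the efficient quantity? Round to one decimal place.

3.4 units

Market equilibrium (private): 58.0 + 2.5x = 144.0 - 4.1x → x_m = 13.0303.
Social marginal benefit = demand + MEB = 148.1 - 3.0x.
Set SMB = MC: 148.1 - 3.0x = 58.0 + 2.5x → x* = 16.3818.
Gap = |13.0303 − 16.3818| = 3.3515.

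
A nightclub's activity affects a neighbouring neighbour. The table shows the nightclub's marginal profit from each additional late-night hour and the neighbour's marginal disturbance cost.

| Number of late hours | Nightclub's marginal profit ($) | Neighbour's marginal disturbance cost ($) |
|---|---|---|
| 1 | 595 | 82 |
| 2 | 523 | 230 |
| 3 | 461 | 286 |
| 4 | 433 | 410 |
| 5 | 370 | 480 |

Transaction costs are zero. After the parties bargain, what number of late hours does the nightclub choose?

Bargaining reaches the level where marginal profit last exceeds marginal disturbance cost.
That holds through level 4 (433 ≥ 410) but not at 5 (370 < 480).

4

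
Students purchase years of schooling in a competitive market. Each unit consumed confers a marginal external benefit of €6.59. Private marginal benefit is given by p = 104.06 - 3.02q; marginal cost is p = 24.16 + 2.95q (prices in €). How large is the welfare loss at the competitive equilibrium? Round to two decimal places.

Market equilibrium (private): 24.16 + 2.95q = 104.06 - 3.02q → q_m = 13.3836.
Social marginal benefit = demand + MEB = 110.65 - 3.02q.
Set SMB = MC: 110.65 - 3.02q = 24.16 + 2.95q → q* = 14.4874.
The loss is the area between SMB and MC from q* to q_m; with linear curves that's a triangle of height MEB(q_m).
DWL = ½ × 1.1038 × 6.5900 = 3.6370.

DWL = €3.64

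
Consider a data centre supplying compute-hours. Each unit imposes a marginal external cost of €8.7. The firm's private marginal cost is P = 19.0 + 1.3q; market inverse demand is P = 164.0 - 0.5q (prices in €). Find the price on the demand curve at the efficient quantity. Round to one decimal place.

Social marginal cost = private MC + MEC = 27.7 + 1.3q.
Set SMC = demand: 27.7 + 1.3q = 164.0 - 0.5q → q* = 75.7222.
Consumer price on the demand curve at q*: 164.0 − 0.5×75.7222 = 126.1389.

P = €126.1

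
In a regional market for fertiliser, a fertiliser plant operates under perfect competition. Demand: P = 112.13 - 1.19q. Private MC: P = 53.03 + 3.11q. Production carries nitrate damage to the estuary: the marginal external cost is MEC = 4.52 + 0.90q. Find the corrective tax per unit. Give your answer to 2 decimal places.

tax = 13.97 per unit

Social marginal cost = private MC + MEC = 57.55 + 4.01q.
Set SMC = demand: 57.55 + 4.01q = 112.13 - 1.19q → q* = 10.4962.
The Pigouvian tax equals MEC at q*: 4.52 + 0.90×10.4962 = 13.9666.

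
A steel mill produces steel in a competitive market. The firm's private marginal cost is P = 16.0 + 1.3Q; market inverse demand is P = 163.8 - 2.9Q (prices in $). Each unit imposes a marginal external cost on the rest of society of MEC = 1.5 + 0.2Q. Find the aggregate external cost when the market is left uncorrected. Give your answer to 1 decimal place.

$176.6

Market equilibrium (private): 16.0 + 1.3Q = 163.8 - 2.9Q → Q_m = 35.1905.
Total external cost = ∫₀^{Q_m} (1.5 + 0.2Q) dQ = 1.5×35.1905 + ½×0.2×35.1905² = 176.6229.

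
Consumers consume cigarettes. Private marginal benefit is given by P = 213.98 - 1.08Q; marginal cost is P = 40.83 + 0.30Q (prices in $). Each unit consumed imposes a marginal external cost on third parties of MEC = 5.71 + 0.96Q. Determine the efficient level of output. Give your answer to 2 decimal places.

Q* = 71.56

Social marginal benefit = demand − MEC = 208.27 - 2.04Q.
Set SMB = MC: 208.27 - 2.04Q = 40.83 + 0.30Q → Q* = 71.5556.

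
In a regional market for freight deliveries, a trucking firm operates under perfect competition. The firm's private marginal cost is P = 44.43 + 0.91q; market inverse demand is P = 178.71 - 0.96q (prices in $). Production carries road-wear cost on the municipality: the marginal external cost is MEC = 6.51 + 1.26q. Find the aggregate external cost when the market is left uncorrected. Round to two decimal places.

Market equilibrium (private): 44.43 + 0.91q = 178.71 - 0.96q → q_m = 71.8075.
Total external cost = ∫₀^{q_m} (6.51 + 1.26q) dq = 6.51×71.8075 + ½×1.26×71.8075² = 3715.9466.

$3715.95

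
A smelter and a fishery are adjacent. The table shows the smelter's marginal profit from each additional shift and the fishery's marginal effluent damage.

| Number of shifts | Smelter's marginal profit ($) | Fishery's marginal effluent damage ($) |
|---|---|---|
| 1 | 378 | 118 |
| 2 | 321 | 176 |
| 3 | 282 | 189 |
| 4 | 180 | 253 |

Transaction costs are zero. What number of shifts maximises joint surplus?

Bargaining reaches the level where marginal profit last exceeds marginal effluent damage.
That holds through level 3 (282 ≥ 189) but not at 4 (180 < 253).

3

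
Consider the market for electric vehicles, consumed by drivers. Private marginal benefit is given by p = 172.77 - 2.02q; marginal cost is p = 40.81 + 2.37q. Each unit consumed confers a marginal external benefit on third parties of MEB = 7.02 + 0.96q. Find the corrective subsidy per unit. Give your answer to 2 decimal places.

subsidy = 45.92 per unit

Social marginal benefit = demand + MEB = 179.79 - 1.06q.
Set SMB = MC: 179.79 - 1.06q = 40.81 + 2.37q → q* = 40.5190.
The Pigouvian subsidy equals MEB at q*: 7.02 + 0.96×40.5190 = 45.9182.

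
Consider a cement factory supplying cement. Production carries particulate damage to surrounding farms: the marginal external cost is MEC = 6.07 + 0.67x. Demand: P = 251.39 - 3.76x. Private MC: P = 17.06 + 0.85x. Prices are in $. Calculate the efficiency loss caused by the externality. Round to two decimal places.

DWL = $152.48

Market equilibrium (private): 17.06 + 0.85x = 251.39 - 3.76x → x_m = 50.8308.
Social marginal cost = private MC + MEC = 23.13 + 1.52x.
Set SMC = demand: 23.13 + 1.52x = 251.39 - 3.76x → x* = 43.2311.
The welfare-loss triangle has base |x_m − x*| and height MEC(x_m) (the vertical gap between SMC and demand is zero at x* and MEC at x_m).
DWL = ½ × 7.5997 × 40.1266 = 152.4751.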